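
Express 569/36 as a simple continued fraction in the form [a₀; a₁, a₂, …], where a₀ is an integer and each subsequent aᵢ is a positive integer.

Repeatedly divide and take the remainder:
⌊569/36⌋ = 15, remainder 29
⌊36/29⌋ = 1, remainder 7
⌊29/7⌋ = 4, remainder 1
⌊7/1⌋ = 7, remainder 0

[15; 1, 4, 7]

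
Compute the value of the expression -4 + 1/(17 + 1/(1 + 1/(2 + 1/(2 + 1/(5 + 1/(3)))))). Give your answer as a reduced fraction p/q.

-8451/2143

Start with 3.
5 + 1/(3/1) = 5 + 1/3 = 16/3
2 + 1/(16/3) = 2 + 3/16 = 35/16
2 + 1/(35/16) = 2 + 16/35 = 86/35
1 + 1/(86/35) = 1 + 35/86 = 121/86
17 + 1/(121/86) = 17 + 86/121 = 2143/121
-4 + 1/(2143/121) = -4 + 121/2143 = -8451/2143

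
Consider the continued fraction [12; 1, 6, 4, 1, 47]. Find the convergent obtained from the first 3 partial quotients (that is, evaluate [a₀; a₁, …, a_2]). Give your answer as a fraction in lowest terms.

90/7

a_0 = 12: 12/1
a_1 = 1: 13/1
a_2 = 6: 90/7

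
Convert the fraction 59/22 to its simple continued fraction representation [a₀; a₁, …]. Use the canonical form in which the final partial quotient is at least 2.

59 ÷ 22 → quotient 2, remainder 15
22 ÷ 15 → quotient 1, remainder 7
15 ÷ 7 → quotient 2, remainder 1
7 ÷ 1 → quotient 7, remainder 0

[2; 1, 2, 7]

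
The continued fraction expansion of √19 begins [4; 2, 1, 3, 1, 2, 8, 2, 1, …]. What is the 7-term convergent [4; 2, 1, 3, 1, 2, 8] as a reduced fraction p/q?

a_0 = 4: 4/1
a_1 = 2: 9/2
a_2 = 1: 13/3
a_3 = 3: 48/11
a_4 = 1: 61/14
a_5 = 2: 170/39
a_6 = 8: 1421/326

1421/326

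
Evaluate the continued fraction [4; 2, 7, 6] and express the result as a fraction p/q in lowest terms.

411/92

a_0 = 4: 4/1
a_1 = 2: 9/2
a_2 = 7: 67/15
a_3 = 6: 411/92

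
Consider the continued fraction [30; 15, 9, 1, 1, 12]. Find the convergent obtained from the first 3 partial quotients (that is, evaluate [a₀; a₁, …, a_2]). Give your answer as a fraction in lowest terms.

Start with 9.
15 + 1/(9/1) = 15 + 1/9 = 136/9
30 + 1/(136/9) = 30 + 9/136 = 4089/136

4089/136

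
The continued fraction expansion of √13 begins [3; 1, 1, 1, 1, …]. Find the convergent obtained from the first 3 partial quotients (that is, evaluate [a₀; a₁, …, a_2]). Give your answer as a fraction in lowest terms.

Compute successive convergents:
a_0 = 3: 3/1
a_1 = 1: 4/1
a_2 = 1: 7/2

7/2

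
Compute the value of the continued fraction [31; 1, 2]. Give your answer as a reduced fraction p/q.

Starting at the tail and folding back:
Start with 2.
1 + 1/(2/1) = 1 + 1/2 = 3/2
31 + 1/(3/2) = 31 + 2/3 = 95/3

95/3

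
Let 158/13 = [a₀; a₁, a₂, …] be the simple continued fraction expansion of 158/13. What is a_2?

2

Run the Euclidean algorithm, recording each quotient:
⌊158/13⌋ = 12, remainder 2
⌊13/2⌋ = 6, remainder 1
⌊2/1⌋ = 2, remainder 0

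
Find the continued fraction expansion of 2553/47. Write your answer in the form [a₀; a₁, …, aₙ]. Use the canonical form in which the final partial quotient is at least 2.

2553 ÷ 47 → quotient 54, remainder 15
47 ÷ 15 → quotient 3, remainder 2
15 ÷ 2 → quotient 7, remainder 1
2 ÷ 1 → quotient 2, remainder 0

[54; 3, 7, 2]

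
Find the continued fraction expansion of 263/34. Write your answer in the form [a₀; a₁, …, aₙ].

263 = 7·34 + 25, so a_0 = 7
34 = 1·25 + 9, so a_1 = 1
25 = 2·9 + 7, so a_2 = 2
9 = 1·7 + 2, so a_3 = 1
7 = 3·2 + 1, so a_4 = 3
2 = 2·1 + 0, so a_5 = 2

[7; 1, 2, 1, 3, 2]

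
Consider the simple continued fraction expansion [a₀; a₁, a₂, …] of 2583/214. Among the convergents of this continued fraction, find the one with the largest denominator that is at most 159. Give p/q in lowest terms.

a_0 = 12: 12/1  (≤ bound)
a_1 = 14: 169/14  (≤ bound)
a_2 = 3: 519/43  (≤ bound)
a_3 = 1: 688/57  (≤ bound)
a_4 = 3: 2583/214  (> 159, stop)

688/57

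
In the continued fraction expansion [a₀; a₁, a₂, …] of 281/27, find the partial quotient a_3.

Apply division with remainder until the remainder is 0:
281 = 10·27 + 11, so a_0 = 10
27 = 2·11 + 5, so a_1 = 2
11 = 2·5 + 1, so a_2 = 2
5 = 5·1 + 0, so a_3 = 5

5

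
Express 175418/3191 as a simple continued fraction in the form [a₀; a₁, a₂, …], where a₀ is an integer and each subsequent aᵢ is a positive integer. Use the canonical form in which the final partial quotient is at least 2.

[54; 1, 35, 1, 2, 9, 3]

Run the Euclidean algorithm, recording each quotient:
175418 = 54·3191 + 3104, so a_0 = 54
3191 = 1·3104 + 87, so a_1 = 1
3104 = 35·87 + 59, so a_2 = 35
87 = 1·59 + 28, so a_3 = 1
59 = 2·28 + 3, so a_4 = 2
28 = 9·3 + 1, so a_5 = 9
3 = 3·1 + 0, so a_6 = 3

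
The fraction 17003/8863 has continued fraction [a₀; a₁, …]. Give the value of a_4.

⌊17003/8863⌋ = 1, remainder 8140
⌊8863/8140⌋ = 1, remainder 723
⌊8140/723⌋ = 11, remainder 187
⌊723/187⌋ = 3, remainder 162
⌊187/162⌋ = 1, remainder 25

1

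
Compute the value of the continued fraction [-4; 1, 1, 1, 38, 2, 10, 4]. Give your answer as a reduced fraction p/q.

Build up convergents one term at a time:
a_0 = -4: -4/1
a_1 = 1: -3/1
a_2 = 1: -7/2
a_3 = 1: -10/3
a_4 = 38: -387/116
a_5 = 2: -784/235
a_6 = 10: -8227/2466
a_7 = 4: -33692/10099

-33692/10099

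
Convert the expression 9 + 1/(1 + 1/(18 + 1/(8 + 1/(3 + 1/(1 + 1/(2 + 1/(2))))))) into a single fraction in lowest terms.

40895/4111

a_0 = 9: 9/1
a_1 = 1: 10/1
a_2 = 18: 189/19
a_3 = 8: 1522/153
a_4 = 3: 4755/478
a_5 = 1: 6277/631
a_6 = 2: 17309/1740
a_7 = 2: 40895/4111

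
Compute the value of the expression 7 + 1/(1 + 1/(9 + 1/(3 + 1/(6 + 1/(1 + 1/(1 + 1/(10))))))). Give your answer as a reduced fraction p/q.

Start with 10.
1 + 1/(10/1) = 1 + 1/10 = 11/10
1 + 1/(11/10) = 1 + 10/11 = 21/11
6 + 1/(21/11) = 6 + 11/21 = 137/21
3 + 1/(137/21) = 3 + 21/137 = 432/137
9 + 1/(432/137) = 9 + 137/432 = 4025/432
1 + 1/(4025/432) = 1 + 432/4025 = 4457/4025
7 + 1/(4457/4025) = 7 + 4025/4457 = 35224/4457

35224/4457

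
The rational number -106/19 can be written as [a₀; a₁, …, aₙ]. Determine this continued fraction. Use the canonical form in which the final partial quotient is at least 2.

[-6; 2, 2, 1, 2]

Repeatedly divide and take the remainder:
-106 ÷ 19 → quotient -6, remainder 8
19 ÷ 8 → quotient 2, remainder 3
8 ÷ 3 → quotient 2, remainder 2
3 ÷ 2 → quotient 1, remainder 1
2 ÷ 1 → quotient 2, remainder 0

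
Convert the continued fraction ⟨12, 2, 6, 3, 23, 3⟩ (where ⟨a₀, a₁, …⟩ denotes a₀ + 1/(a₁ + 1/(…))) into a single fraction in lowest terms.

36256/2909

Starting at the tail and folding back:
Start with 3.
23 + 1/(3/1) = 23 + 1/3 = 70/3
3 + 1/(70/3) = 3 + 3/70 = 213/70
6 + 1/(213/70) = 6 + 70/213 = 1348/213
2 + 1/(1348/213) = 2 + 213/1348 = 2909/1348
12 + 1/(2909/1348) = 12 + 1348/2909 = 36256/2909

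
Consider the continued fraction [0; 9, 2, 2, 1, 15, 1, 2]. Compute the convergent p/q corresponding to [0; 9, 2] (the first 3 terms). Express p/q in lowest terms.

Start with 2.
9 + 1/(2/1) = 9 + 1/2 = 19/2
0 + 1/(19/2) = 0 + 2/19 = 2/19

2/19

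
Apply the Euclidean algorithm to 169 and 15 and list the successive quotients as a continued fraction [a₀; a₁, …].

[11; 3, 1, 3]

169 ÷ 15 → quotient 11, remainder 4
15 ÷ 4 → quotient 3, remainder 3
4 ÷ 3 → quotient 1, remainder 1
3 ÷ 1 → quotient 3, remainder 0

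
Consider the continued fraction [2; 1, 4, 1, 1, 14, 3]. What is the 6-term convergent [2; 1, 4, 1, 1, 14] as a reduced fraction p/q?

a_0 = 2: 2/1
a_1 = 1: 3/1
a_2 = 4: 14/5
a_3 = 1: 17/6
a_4 = 1: 31/11
a_5 = 14: 451/160

451/160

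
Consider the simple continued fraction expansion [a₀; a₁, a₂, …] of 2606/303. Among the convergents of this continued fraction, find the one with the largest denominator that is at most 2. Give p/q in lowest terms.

a_0 = 8: 8/1  (≤ bound)
a_1 = 1: 9/1  (≤ bound)
a_2 = 1: 17/2  (≤ bound)
a_3 = 1: 26/3  (> 2, stop)

17/2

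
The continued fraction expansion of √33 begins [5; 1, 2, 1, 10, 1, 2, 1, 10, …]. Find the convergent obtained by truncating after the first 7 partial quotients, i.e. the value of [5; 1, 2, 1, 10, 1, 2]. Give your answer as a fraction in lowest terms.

Build up convergents one term at a time:
a_0 = 5: 5/1
a_1 = 1: 6/1
a_2 = 2: 17/3
a_3 = 1: 23/4
a_4 = 10: 247/43
a_5 = 1: 270/47
a_6 = 2: 787/137

787/137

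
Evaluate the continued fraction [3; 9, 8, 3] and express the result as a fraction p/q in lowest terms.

a_0 = 3: 3/1
a_1 = 9: 28/9
a_2 = 8: 227/73
a_3 = 3: 709/228

709/228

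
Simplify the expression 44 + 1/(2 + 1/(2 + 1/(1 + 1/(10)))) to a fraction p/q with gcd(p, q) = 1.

Start with 10.
1 + 1/(10/1) = 1 + 1/10 = 11/10
2 + 1/(11/10) = 2 + 10/11 = 32/11
2 + 1/(32/11) = 2 + 11/32 = 75/32
44 + 1/(75/32) = 44 + 32/75 = 3332/75

3332/75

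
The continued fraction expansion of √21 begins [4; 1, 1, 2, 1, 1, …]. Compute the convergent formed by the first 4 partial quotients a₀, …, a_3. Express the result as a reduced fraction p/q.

23/5

a_0 = 4: 4/1
a_1 = 1: 5/1
a_2 = 1: 9/2
a_3 = 2: 23/5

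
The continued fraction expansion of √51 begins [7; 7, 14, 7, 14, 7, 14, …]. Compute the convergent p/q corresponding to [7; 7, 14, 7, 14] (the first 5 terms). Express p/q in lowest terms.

70693/9899

a_0 = 7: 7/1
a_1 = 7: 50/7
a_2 = 14: 707/99
a_3 = 7: 4999/700
a_4 = 14: 70693/9899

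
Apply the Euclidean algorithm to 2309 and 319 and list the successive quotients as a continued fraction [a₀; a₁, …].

2309 ÷ 319 → quotient 7, remainder 76
319 ÷ 76 → quotient 4, remainder 15
76 ÷ 15 → quotient 5, remainder 1
15 ÷ 1 → quotient 15, remainder 0

[7; 4, 5, 15]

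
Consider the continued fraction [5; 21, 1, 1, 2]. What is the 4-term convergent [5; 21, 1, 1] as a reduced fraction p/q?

217/43

Build up convergents one term at a time:
a_0 = 5: 5/1
a_1 = 21: 106/21
a_2 = 1: 111/22
a_3 = 1: 217/43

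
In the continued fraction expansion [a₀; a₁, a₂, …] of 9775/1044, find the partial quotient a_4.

13

9775 ÷ 1044 → quotient 9, remainder 379
1044 ÷ 379 → quotient 2, remainder 286
379 ÷ 286 → quotient 1, remainder 93
286 ÷ 93 → quotient 3, remainder 7
93 ÷ 7 → quotient 13, remainder 2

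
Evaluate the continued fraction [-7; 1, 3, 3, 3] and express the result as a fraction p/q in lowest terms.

-268/43

Start with 3.
3 + 1/(3/1) = 3 + 1/3 = 10/3
3 + 1/(10/3) = 3 + 3/10 = 33/10
1 + 1/(33/10) = 1 + 10/33 = 43/33
-7 + 1/(43/33) = -7 + 33/43 = -268/43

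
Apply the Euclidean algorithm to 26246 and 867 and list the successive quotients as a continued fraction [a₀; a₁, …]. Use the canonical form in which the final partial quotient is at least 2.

[30; 3, 1, 2, 15, 2, 2]

⌊26246/867⌋ = 30, remainder 236
⌊867/236⌋ = 3, remainder 159
⌊236/159⌋ = 1, remainder 77
⌊159/77⌋ = 2, remainder 5
⌊77/5⌋ = 15, remainder 2
⌊5/2⌋ = 2, remainder 1
⌊2/1⌋ = 2, remainder 0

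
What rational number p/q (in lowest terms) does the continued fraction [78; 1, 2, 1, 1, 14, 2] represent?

16609/211

a_0 = 78: 78/1
a_1 = 1: 79/1
a_2 = 2: 236/3
a_3 = 1: 315/4
a_4 = 1: 551/7
a_5 = 14: 8029/102
a_6 = 2: 16609/211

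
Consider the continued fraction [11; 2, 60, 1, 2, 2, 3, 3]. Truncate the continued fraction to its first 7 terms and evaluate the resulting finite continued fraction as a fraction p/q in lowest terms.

Use the convergent recurrence hₖ = aₖ·hₖ₋₁ + hₖ₋₂ (and likewise for the denominators kₖ):
a_0 = 11: 11/1
a_1 = 2: 23/2
a_2 = 60: 1391/121
a_3 = 1: 1414/123
a_4 = 2: 4219/367
a_5 = 2: 9852/857
a_6 = 3: 33775/2938

33775/2938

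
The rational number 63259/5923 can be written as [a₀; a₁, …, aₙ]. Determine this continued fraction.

63259 ÷ 5923 → quotient 10, remainder 4029
5923 ÷ 4029 → quotient 1, remainder 1894
4029 ÷ 1894 → quotient 2, remainder 241
1894 ÷ 241 → quotient 7, remainder 207
241 ÷ 207 → quotient 1, remainder 34
207 ÷ 34 → quotient 6, remainder 3
34 ÷ 3 → quotient 11, remainder 1
3 ÷ 1 → quotient 3, remainder 0

[10; 1, 2, 7, 1, 6, 11, 3]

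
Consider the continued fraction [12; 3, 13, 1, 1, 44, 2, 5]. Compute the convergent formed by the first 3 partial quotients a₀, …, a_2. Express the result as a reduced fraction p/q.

493/40

Collapse the nested fraction from the inside out:
Start with 13.
3 + 1/(13/1) = 3 + 1/13 = 40/13
12 + 1/(40/13) = 12 + 13/40 = 493/40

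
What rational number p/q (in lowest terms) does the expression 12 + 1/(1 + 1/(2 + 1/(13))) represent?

507/40

Start with 13.
2 + 1/(13/1) = 2 + 1/13 = 27/13
1 + 1/(27/13) = 1 + 13/27 = 40/27
12 + 1/(40/27) = 12 + 27/40 = 507/40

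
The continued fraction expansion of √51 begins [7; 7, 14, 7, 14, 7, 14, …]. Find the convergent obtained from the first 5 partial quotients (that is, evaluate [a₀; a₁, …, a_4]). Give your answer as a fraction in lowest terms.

70693/9899

Compute successive convergents:
a_0 = 7: 7/1
a_1 = 7: 50/7
a_2 = 14: 707/99
a_3 = 7: 4999/700
a_4 = 14: 70693/9899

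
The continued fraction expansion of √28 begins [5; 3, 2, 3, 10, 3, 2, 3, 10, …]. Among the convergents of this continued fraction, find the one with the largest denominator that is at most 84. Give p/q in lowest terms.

List convergents until the denominator exceeds the bound:
a_0 = 5: 5/1  (≤ bound)
a_1 = 3: 16/3  (≤ bound)
a_2 = 2: 37/7  (≤ bound)
a_3 = 3: 127/24  (≤ bound)
a_4 = 10: 1307/247  (> 84, stop)

127/24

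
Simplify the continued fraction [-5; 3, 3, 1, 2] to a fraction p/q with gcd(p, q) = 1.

Compute successive convergents:
a_0 = -5: -5/1
a_1 = 3: -14/3
a_2 = 3: -47/10
a_3 = 1: -61/13
a_4 = 2: -169/36

-169/36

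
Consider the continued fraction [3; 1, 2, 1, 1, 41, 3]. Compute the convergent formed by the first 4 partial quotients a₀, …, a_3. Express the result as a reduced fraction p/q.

15/4

a_0 = 3: 3/1
a_1 = 1: 4/1
a_2 = 2: 11/3
a_3 = 1: 15/4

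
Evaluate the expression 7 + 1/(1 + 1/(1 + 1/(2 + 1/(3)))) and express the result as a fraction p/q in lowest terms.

Use the convergent recurrence hₖ = aₖ·hₖ₋₁ + hₖ₋₂ (and likewise for the denominators kₖ):
a_0 = 7: 7/1
a_1 = 1: 8/1
a_2 = 1: 15/2
a_3 = 2: 38/5
a_4 = 3: 129/17

129/17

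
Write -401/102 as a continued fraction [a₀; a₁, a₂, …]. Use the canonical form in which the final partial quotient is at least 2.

-401 ÷ 102 → quotient -4, remainder 7
102 ÷ 7 → quotient 14, remainder 4
7 ÷ 4 → quotient 1, remainder 3
4 ÷ 3 → quotient 1, remainder 1
3 ÷ 1 → quotient 3, remainder 0

[-4; 14, 1, 1, 3]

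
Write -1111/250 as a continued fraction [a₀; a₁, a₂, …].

-1111 ÷ 250 → quotient -5, remainder 139
250 ÷ 139 → quotient 1, remainder 111
139 ÷ 111 → quotient 1, remainder 28
111 ÷ 28 → quotient 3, remainder 27
28 ÷ 27 → quotient 1, remainder 1
27 ÷ 1 → quotient 27, remainder 0

[-5; 1, 1, 3, 1, 27]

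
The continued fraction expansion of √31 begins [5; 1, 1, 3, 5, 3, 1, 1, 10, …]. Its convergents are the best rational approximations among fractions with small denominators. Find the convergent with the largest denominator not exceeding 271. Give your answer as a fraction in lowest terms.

List convergents until the denominator exceeds the bound:
a_0 = 5: 5/1  (≤ bound)
a_1 = 1: 6/1  (≤ bound)
a_2 = 1: 11/2  (≤ bound)
a_3 = 3: 39/7  (≤ bound)
a_4 = 5: 206/37  (≤ bound)
a_5 = 3: 657/118  (≤ bound)
a_6 = 1: 863/155  (≤ bound)
a_7 = 1: 1520/273  (> 271, stop)

863/155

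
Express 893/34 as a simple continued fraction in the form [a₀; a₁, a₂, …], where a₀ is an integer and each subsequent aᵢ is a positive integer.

893 ÷ 34 → quotient 26, remainder 9
34 ÷ 9 → quotient 3, remainder 7
9 ÷ 7 → quotient 1, remainder 2
7 ÷ 2 → quotient 3, remainder 1
2 ÷ 1 → quotient 2, remainder 0

[26; 3, 1, 3, 2]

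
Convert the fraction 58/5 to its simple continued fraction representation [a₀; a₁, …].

[11; 1, 1, 2]

⌊58/5⌋ = 11, remainder 3
⌊5/3⌋ = 1, remainder 2
⌊3/2⌋ = 1, remainder 1
⌊2/1⌋ = 2, remainder 0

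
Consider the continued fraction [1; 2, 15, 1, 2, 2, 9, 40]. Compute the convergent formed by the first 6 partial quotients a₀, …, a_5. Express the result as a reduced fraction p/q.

337/227

a_0 = 1: 1/1
a_1 = 2: 3/2
a_2 = 15: 46/31
a_3 = 1: 49/33
a_4 = 2: 144/97
a_5 = 2: 337/227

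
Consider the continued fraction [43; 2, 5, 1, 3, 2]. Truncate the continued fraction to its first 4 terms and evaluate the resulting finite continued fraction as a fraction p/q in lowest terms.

Start with 1.
5 + 1/(1/1) = 5 + 1/1 = 6/1
2 + 1/(6/1) = 2 + 1/6 = 13/6
43 + 1/(13/6) = 43 + 6/13 = 565/13

565/13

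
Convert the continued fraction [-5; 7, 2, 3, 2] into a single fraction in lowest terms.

a_0 = -5: -5/1
a_1 = 7: -34/7
a_2 = 2: -73/15
a_3 = 3: -253/52
a_4 = 2: -579/119

-579/119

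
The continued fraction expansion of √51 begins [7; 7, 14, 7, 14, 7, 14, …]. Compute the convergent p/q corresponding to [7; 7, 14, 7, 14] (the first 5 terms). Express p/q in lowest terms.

a_0 = 7: 7/1
a_1 = 7: 50/7
a_2 = 14: 707/99
a_3 = 7: 4999/700
a_4 = 14: 70693/9899

70693/9899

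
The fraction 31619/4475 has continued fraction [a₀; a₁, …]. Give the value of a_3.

1

31619 = 7·4475 + 294, so a_0 = 7
4475 = 15·294 + 65, so a_1 = 15
294 = 4·65 + 34, so a_2 = 4
65 = 1·34 + 31, so a_3 = 1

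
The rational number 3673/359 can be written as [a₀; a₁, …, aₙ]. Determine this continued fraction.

[10; 4, 3, 13, 2]

Run the Euclidean algorithm, recording each quotient:
3673 ÷ 359 → quotient 10, remainder 83
359 ÷ 83 → quotient 4, remainder 27
83 ÷ 27 → quotient 3, remainder 2
27 ÷ 2 → quotient 13, remainder 1
2 ÷ 1 → quotient 2, remainder 0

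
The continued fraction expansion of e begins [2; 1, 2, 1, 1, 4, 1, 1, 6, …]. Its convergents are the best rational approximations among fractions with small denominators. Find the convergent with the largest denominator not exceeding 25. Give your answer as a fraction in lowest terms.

List convergents until the denominator exceeds the bound:
a_0 = 2: 2/1  (≤ bound)
a_1 = 1: 3/1  (≤ bound)
a_2 = 2: 8/3  (≤ bound)
a_3 = 1: 11/4  (≤ bound)
a_4 = 1: 19/7  (≤ bound)
a_5 = 4: 87/32  (> 25, stop)

19/7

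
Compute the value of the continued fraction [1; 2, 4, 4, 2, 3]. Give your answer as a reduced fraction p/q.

Work from the innermost term outward:
Start with 3.
2 + 1/(3/1) = 2 + 1/3 = 7/3
4 + 1/(7/3) = 4 + 3/7 = 31/7
4 + 1/(31/7) = 4 + 7/31 = 131/31
2 + 1/(131/31) = 2 + 31/131 = 293/131
1 + 1/(293/131) = 1 + 131/293 = 424/293

424/293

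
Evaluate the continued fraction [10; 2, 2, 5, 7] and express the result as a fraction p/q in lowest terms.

a_0 = 10: 10/1
a_1 = 2: 21/2
a_2 = 2: 52/5
a_3 = 5: 281/27
a_4 = 7: 2019/194

2019/194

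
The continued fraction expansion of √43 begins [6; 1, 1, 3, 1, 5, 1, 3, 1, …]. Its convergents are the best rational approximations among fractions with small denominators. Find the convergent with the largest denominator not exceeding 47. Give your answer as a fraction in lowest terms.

a_0 = 6: 6/1  (≤ bound)
a_1 = 1: 7/1  (≤ bound)
a_2 = 1: 13/2  (≤ bound)
a_3 = 3: 46/7  (≤ bound)
a_4 = 1: 59/9  (≤ bound)
a_5 = 5: 341/52  (> 47, stop)

59/9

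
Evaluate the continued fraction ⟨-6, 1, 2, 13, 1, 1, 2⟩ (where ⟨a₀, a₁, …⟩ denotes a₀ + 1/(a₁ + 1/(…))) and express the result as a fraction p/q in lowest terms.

-1113/209

Start with 2.
1 + 1/(2/1) = 1 + 1/2 = 3/2
1 + 1/(3/2) = 1 + 2/3 = 5/3
13 + 1/(5/3) = 13 + 3/5 = 68/5
2 + 1/(68/5) = 2 + 5/68 = 141/68
1 + 1/(141/68) = 1 + 68/141 = 209/141
-6 + 1/(209/141) = -6 + 141/209 = -1113/209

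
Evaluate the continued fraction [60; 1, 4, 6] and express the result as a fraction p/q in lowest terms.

a_0 = 60: 60/1
a_1 = 1: 61/1
a_2 = 4: 304/5
a_3 = 6: 1885/31

1885/31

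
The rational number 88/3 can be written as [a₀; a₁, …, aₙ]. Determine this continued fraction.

[29; 3]

88 ÷ 3 → quotient 29, remainder 1
3 ÷ 1 → quotient 3, remainder 0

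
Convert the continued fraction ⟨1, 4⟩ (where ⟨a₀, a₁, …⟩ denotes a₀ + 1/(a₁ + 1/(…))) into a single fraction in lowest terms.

5/4

Build up convergents one term at a time:
a_0 = 1: 1/1
a_1 = 4: 5/4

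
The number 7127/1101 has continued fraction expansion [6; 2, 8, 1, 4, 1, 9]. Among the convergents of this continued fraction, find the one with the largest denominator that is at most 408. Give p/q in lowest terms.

a_0 = 6: 6/1  (≤ bound)
a_1 = 2: 13/2  (≤ bound)
a_2 = 8: 110/17  (≤ bound)
a_3 = 1: 123/19  (≤ bound)
a_4 = 4: 602/93  (≤ bound)
a_5 = 1: 725/112  (≤ bound)
a_6 = 9: 7127/1101  (> 408, stop)

725/112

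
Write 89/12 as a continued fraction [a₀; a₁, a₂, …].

⌊89/12⌋ = 7, remainder 5
⌊12/5⌋ = 2, remainder 2
⌊5/2⌋ = 2, remainder 1
⌊2/1⌋ = 2, remainder 0

[7; 2, 2, 2]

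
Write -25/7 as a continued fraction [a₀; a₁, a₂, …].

[-4; 2, 3]

Run the Euclidean algorithm, recording each quotient:
-25 = -4·7 + 3, so a_0 = -4
7 = 2·3 + 1, so a_1 = 2
3 = 3·1 + 0, so a_2 = 3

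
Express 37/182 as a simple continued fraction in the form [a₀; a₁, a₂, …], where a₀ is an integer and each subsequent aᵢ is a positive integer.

[0; 4, 1, 11, 3]

Apply division with remainder until the remainder is 0:
37 = 0·182 + 37, so a_0 = 0
182 = 4·37 + 34, so a_1 = 4
37 = 1·34 + 3, so a_2 = 1
34 = 11·3 + 1, so a_3 = 11
3 = 3·1 + 0, so a_4 = 3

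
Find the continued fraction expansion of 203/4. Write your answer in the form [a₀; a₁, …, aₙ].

Run the Euclidean algorithm, recording each quotient:
203 ÷ 4 → quotient 50, remainder 3
4 ÷ 3 → quotient 1, remainder 1
3 ÷ 1 → quotient 3, remainder 0

[50; 1, 3]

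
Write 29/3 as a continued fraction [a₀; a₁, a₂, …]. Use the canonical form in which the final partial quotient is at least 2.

⌊29/3⌋ = 9, remainder 2
⌊3/2⌋ = 1, remainder 1
⌊2/1⌋ = 2, remainder 0

[9; 1, 2]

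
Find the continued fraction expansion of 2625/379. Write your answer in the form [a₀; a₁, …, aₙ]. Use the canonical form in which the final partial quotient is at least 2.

[6; 1, 12, 1, 1, 6, 2]

2625 ÷ 379 → quotient 6, remainder 351
379 ÷ 351 → quotient 1, remainder 28
351 ÷ 28 → quotient 12, remainder 15
28 ÷ 15 → quotient 1, remainder 13
15 ÷ 13 → quotient 1, remainder 2
13 ÷ 2 → quotient 6, remainder 1
2 ÷ 1 → quotient 2, remainder 0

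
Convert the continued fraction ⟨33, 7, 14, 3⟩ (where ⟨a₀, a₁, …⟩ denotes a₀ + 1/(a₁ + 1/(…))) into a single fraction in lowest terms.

10075/304

Start with 3.
14 + 1/(3/1) = 14 + 1/3 = 43/3
7 + 1/(43/3) = 7 + 3/43 = 304/43
33 + 1/(304/43) = 33 + 43/304 = 10075/304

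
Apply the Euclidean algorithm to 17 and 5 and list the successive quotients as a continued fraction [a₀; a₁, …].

Run the Euclidean algorithm, recording each quotient:
17 = 3·5 + 2, so a_0 = 3
5 = 2·2 + 1, so a_1 = 2
2 = 2·1 + 0, so a_2 = 2

[3; 2, 2]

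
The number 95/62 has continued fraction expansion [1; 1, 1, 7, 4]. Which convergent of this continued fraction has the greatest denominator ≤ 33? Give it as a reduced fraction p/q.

23/15

a_0 = 1: 1/1  (≤ bound)
a_1 = 1: 2/1  (≤ bound)
a_2 = 1: 3/2  (≤ bound)
a_3 = 7: 23/15  (≤ bound)
a_4 = 4: 95/62  (> 33, stop)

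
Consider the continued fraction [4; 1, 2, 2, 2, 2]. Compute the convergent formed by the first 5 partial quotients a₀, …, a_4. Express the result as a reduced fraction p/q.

Compute successive convergents:
a_0 = 4: 4/1
a_1 = 1: 5/1
a_2 = 2: 14/3
a_3 = 2: 33/7
a_4 = 2: 80/17

80/17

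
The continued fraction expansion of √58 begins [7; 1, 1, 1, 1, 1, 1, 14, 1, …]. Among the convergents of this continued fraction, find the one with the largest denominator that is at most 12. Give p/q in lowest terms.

a_0 = 7: 7/1  (≤ bound)
a_1 = 1: 8/1  (≤ bound)
a_2 = 1: 15/2  (≤ bound)
a_3 = 1: 23/3  (≤ bound)
a_4 = 1: 38/5  (≤ bound)
a_5 = 1: 61/8  (≤ bound)
a_6 = 1: 99/13  (> 12, stop)

61/8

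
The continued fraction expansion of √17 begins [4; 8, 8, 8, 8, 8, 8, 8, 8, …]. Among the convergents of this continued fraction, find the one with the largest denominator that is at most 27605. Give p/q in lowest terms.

a_0 = 4: 4/1  (≤ bound)
a_1 = 8: 33/8  (≤ bound)
a_2 = 8: 268/65  (≤ bound)
a_3 = 8: 2177/528  (≤ bound)
a_4 = 8: 17684/4289  (≤ bound)
a_5 = 8: 143649/34840  (> 27605, stop)

17684/4289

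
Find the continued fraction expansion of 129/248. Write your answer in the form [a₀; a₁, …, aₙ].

⌊129/248⌋ = 0, remainder 129
⌊248/129⌋ = 1, remainder 119
⌊129/119⌋ = 1, remainder 10
⌊119/10⌋ = 11, remainder 9
⌊10/9⌋ = 1, remainder 1
⌊9/1⌋ = 9, remainder 0

[0; 1, 1, 11, 1, 9]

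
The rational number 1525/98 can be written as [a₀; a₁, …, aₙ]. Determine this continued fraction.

[15; 1, 1, 3, 1, 1, 2, 2]

1525 = 15·98 + 55, so a_0 = 15
98 = 1·55 + 43, so a_1 = 1
55 = 1·43 + 12, so a_2 = 1
43 = 3·12 + 7, so a_3 = 3
12 = 1·7 + 5, so a_4 = 1
7 = 1·5 + 2, so a_5 = 1
5 = 2·2 + 1, so a_6 = 2
2 = 2·1 + 0, so a_7 = 2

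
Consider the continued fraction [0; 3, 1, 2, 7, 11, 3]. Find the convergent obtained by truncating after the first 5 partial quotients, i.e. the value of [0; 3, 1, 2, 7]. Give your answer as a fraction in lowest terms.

22/81

a_0 = 0: 0/1
a_1 = 3: 1/3
a_2 = 1: 1/4
a_3 = 2: 3/11
a_4 = 7: 22/81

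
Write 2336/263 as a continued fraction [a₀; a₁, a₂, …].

[8; 1, 7, 2, 15]

Run the Euclidean algorithm, recording each quotient:
⌊2336/263⌋ = 8, remainder 232
⌊263/232⌋ = 1, remainder 31
⌊232/31⌋ = 7, remainder 15
⌊31/15⌋ = 2, remainder 1
⌊15/1⌋ = 15, remainder 0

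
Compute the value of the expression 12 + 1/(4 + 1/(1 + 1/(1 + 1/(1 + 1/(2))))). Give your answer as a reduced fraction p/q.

452/37

a_0 = 12: 12/1
a_1 = 4: 49/4
a_2 = 1: 61/5
a_3 = 1: 110/9
a_4 = 1: 171/14
a_5 = 2: 452/37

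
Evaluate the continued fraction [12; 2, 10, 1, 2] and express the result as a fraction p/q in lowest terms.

836/67

Start with 2.
1 + 1/(2/1) = 1 + 1/2 = 3/2
10 + 1/(3/2) = 10 + 2/3 = 32/3
2 + 1/(32/3) = 2 + 3/32 = 67/32
12 + 1/(67/32) = 12 + 32/67 = 836/67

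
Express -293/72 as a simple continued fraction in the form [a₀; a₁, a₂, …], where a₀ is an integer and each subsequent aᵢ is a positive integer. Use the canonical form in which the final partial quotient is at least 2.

[-5; 1, 13, 2, 2]

Apply division with remainder until the remainder is 0:
⌊-293/72⌋ = -5, remainder 67
⌊72/67⌋ = 1, remainder 5
⌊67/5⌋ = 13, remainder 2
⌊5/2⌋ = 2, remainder 1
⌊2/1⌋ = 2, remainder 0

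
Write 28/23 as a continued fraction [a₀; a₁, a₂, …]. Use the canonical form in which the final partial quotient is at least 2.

[1; 4, 1, 1, 2]

28 ÷ 23 → quotient 1, remainder 5
23 ÷ 5 → quotient 4, remainder 3
5 ÷ 3 → quotient 1, remainder 2
3 ÷ 2 → quotient 1, remainder 1
2 ÷ 1 → quotient 2, remainder 0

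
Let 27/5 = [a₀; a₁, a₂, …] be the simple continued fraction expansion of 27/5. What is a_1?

2

27 ÷ 5 → quotient 5, remainder 2
5 ÷ 2 → quotient 2, remainder 1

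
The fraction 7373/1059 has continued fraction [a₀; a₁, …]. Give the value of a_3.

2

Run the Euclidean algorithm, recording each quotient:
7373 = 6·1059 + 1019, so a_0 = 6
1059 = 1·1019 + 40, so a_1 = 1
1019 = 25·40 + 19, so a_2 = 25
40 = 2·19 + 2, so a_3 = 2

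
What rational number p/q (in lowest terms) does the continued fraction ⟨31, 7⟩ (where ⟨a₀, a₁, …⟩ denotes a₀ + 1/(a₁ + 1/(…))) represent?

218/7

Compute successive convergents:
a_0 = 31: 31/1
a_1 = 7: 218/7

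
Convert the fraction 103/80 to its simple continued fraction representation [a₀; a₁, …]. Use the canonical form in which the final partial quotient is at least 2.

[1; 3, 2, 11]

Apply division with remainder until the remainder is 0:
103 ÷ 80 → quotient 1, remainder 23
80 ÷ 23 → quotient 3, remainder 11
23 ÷ 11 → quotient 2, remainder 1
11 ÷ 1 → quotient 11, remainder 0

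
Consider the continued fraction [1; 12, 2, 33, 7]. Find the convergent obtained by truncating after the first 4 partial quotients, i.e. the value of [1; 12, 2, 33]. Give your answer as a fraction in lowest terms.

904/837

Work from the innermost term outward:
Start with 33.
2 + 1/(33/1) = 2 + 1/33 = 67/33
12 + 1/(67/33) = 12 + 33/67 = 837/67
1 + 1/(837/67) = 1 + 67/837 = 904/837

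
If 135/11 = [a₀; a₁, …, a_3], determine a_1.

3

Repeatedly divide and take the remainder:
⌊135/11⌋ = 12, remainder 3
⌊11/3⌋ = 3, remainder 2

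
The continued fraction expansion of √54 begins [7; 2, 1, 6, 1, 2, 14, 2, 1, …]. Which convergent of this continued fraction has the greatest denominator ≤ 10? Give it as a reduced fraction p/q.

List convergents until the denominator exceeds the bound:
a_0 = 7: 7/1  (≤ bound)
a_1 = 2: 15/2  (≤ bound)
a_2 = 1: 22/3  (≤ bound)
a_3 = 6: 147/20  (> 10, stop)

22/3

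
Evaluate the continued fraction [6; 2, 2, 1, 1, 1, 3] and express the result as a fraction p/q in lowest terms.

Start with 3.
1 + 1/(3/1) = 1 + 1/3 = 4/3
1 + 1/(4/3) = 1 + 3/4 = 7/4
1 + 1/(7/4) = 1 + 4/7 = 11/7
2 + 1/(11/7) = 2 + 7/11 = 29/11
2 + 1/(29/11) = 2 + 11/29 = 69/29
6 + 1/(69/29) = 6 + 29/69 = 443/69

443/69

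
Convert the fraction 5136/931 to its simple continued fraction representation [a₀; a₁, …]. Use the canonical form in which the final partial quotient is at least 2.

[5; 1, 1, 14, 1, 1, 15]

5136 = 5·931 + 481, so a_0 = 5
931 = 1·481 + 450, so a_1 = 1
481 = 1·450 + 31, so a_2 = 1
450 = 14·31 + 16, so a_3 = 14
31 = 1·16 + 15, so a_4 = 1
16 = 1·15 + 1, so a_5 = 1
15 = 15·1 + 0, so a_6 = 15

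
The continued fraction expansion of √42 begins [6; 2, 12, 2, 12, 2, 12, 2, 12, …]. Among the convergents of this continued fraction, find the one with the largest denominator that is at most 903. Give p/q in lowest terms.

4206/649

a_0 = 6: 6/1  (≤ bound)
a_1 = 2: 13/2  (≤ bound)
a_2 = 12: 162/25  (≤ bound)
a_3 = 2: 337/52  (≤ bound)
a_4 = 12: 4206/649  (≤ bound)
a_5 = 2: 8749/1350  (> 903, stop)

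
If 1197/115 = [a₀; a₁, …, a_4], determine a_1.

Run the Euclidean algorithm, recording each quotient:
⌊1197/115⌋ = 10, remainder 47
⌊115/47⌋ = 2, remainder 21

2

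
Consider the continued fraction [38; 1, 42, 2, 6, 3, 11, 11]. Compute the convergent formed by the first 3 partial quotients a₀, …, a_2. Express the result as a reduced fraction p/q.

1676/43

Use the convergent recurrence hₖ = aₖ·hₖ₋₁ + hₖ₋₂ (and likewise for the denominators kₖ):
a_0 = 38: 38/1
a_1 = 1: 39/1
a_2 = 42: 1676/43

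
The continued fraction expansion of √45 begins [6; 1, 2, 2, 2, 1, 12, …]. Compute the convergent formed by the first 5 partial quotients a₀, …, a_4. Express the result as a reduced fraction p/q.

Collapse the nested fraction from the inside out:
Start with 2.
2 + 1/(2/1) = 2 + 1/2 = 5/2
2 + 1/(5/2) = 2 + 2/5 = 12/5
1 + 1/(12/5) = 1 + 5/12 = 17/12
6 + 1/(17/12) = 6 + 12/17 = 114/17

114/17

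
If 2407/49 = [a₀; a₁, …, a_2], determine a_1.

2407 ÷ 49 → quotient 49, remainder 6
49 ÷ 6 → quotient 8, remainder 1

8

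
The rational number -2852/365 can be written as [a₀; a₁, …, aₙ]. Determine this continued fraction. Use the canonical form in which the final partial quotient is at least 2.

[-8; 5, 2, 1, 2, 1, 1, 3]

Apply division with remainder until the remainder is 0:
-2852 ÷ 365 → quotient -8, remainder 68
365 ÷ 68 → quotient 5, remainder 25
68 ÷ 25 → quotient 2, remainder 18
25 ÷ 18 → quotient 1, remainder 7
18 ÷ 7 → quotient 2, remainder 4
7 ÷ 4 → quotient 1, remainder 3
4 ÷ 3 → quotient 1, remainder 1
3 ÷ 1 → quotient 3, remainder 0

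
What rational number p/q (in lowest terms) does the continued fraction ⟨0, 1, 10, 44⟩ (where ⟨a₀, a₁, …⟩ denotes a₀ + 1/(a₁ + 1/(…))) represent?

a_0 = 0: 0/1
a_1 = 1: 1/1
a_2 = 10: 10/11
a_3 = 44: 441/485

441/485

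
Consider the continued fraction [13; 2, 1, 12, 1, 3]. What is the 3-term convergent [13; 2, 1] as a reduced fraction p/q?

Work from the innermost term outward:
Start with 1.
2 + 1/(1/1) = 2 + 1/1 = 3/1
13 + 1/(3/1) = 13 + 1/3 = 40/3

40/3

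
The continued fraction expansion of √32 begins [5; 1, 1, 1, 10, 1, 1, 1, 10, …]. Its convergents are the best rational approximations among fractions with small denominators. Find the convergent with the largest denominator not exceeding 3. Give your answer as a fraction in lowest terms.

a_0 = 5: 5/1  (≤ bound)
a_1 = 1: 6/1  (≤ bound)
a_2 = 1: 11/2  (≤ bound)
a_3 = 1: 17/3  (≤ bound)
a_4 = 10: 181/32  (> 3, stop)

17/3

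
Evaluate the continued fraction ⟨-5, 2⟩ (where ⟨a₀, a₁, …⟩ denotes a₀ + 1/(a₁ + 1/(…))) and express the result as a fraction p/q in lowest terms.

Start with 2.
-5 + 1/(2/1) = -5 + 1/2 = -9/2

-9/2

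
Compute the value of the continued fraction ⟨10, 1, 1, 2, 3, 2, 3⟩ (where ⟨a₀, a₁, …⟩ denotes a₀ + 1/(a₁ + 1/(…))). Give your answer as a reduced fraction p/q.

Starting at the tail and folding back:
Start with 3.
2 + 1/(3/1) = 2 + 1/3 = 7/3
3 + 1/(7/3) = 3 + 3/7 = 24/7
2 + 1/(24/7) = 2 + 7/24 = 55/24
1 + 1/(55/24) = 1 + 24/55 = 79/55
1 + 1/(79/55) = 1 + 55/79 = 134/79
10 + 1/(134/79) = 10 + 79/134 = 1419/134

1419/134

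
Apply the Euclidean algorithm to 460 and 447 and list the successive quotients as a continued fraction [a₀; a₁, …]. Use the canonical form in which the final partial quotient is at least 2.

[1; 34, 2, 1, 1, 2]

460 = 1·447 + 13, so a_0 = 1
447 = 34·13 + 5, so a_1 = 34
13 = 2·5 + 3, so a_2 = 2
5 = 1·3 + 2, so a_3 = 1
3 = 1·2 + 1, so a_4 = 1
2 = 2·1 + 0, so a_5 = 2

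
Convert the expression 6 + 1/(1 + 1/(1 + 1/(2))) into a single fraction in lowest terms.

a_0 = 6: 6/1
a_1 = 1: 7/1
a_2 = 1: 13/2
a_3 = 2: 33/5

33/5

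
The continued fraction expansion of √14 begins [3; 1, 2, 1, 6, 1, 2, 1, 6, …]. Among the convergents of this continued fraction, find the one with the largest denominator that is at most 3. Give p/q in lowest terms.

List convergents until the denominator exceeds the bound:
a_0 = 3: 3/1  (≤ bound)
a_1 = 1: 4/1  (≤ bound)
a_2 = 2: 11/3  (≤ bound)
a_3 = 1: 15/4  (> 3, stop)

11/3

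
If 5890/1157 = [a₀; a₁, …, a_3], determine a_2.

5890 = 5·1157 + 105, so a_0 = 5
1157 = 11·105 + 2, so a_1 = 11
105 = 52·2 + 1, so a_2 = 52

52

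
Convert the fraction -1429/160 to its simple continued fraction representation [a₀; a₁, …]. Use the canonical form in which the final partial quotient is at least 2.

⌊-1429/160⌋ = -9, remainder 11
⌊160/11⌋ = 14, remainder 6
⌊11/6⌋ = 1, remainder 5
⌊6/5⌋ = 1, remainder 1
⌊5/1⌋ = 5, remainder 0

[-9; 14, 1, 1, 5]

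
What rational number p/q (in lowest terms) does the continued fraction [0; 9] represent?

Start with 9.
0 + 1/(9/1) = 0 + 1/9 = 1/9

1/9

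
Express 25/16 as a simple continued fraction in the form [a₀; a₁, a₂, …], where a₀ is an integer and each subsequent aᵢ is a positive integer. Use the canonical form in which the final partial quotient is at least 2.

Apply division with remainder until the remainder is 0:
⌊25/16⌋ = 1, remainder 9
⌊16/9⌋ = 1, remainder 7
⌊9/7⌋ = 1, remainder 2
⌊7/2⌋ = 3, remainder 1
⌊2/1⌋ = 2, remainder 0

[1; 1, 1, 3, 2]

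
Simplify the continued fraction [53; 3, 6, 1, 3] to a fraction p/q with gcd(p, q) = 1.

4532/85

Collapse the nested fraction from the inside out:
Start with 3.
1 + 1/(3/1) = 1 + 1/3 = 4/3
6 + 1/(4/3) = 6 + 3/4 = 27/4
3 + 1/(27/4) = 3 + 4/27 = 85/27
53 + 1/(85/27) = 53 + 27/85 = 4532/85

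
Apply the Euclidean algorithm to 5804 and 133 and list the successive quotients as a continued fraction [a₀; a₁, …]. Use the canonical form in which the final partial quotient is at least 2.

Run the Euclidean algorithm, recording each quotient:
5804 = 43·133 + 85, so a_0 = 43
133 = 1·85 + 48, so a_1 = 1
85 = 1·48 + 37, so a_2 = 1
48 = 1·37 + 11, so a_3 = 1
37 = 3·11 + 4, so a_4 = 3
11 = 2·4 + 3, so a_5 = 2
4 = 1·3 + 1, so a_6 = 1
3 = 3·1 + 0, so a_7 = 3

[43; 1, 1, 1, 3, 2, 1, 3]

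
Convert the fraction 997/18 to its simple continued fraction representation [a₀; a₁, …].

997 ÷ 18 → quotient 55, remainder 7
18 ÷ 7 → quotient 2, remainder 4
7 ÷ 4 → quotient 1, remainder 3
4 ÷ 3 → quotient 1, remainder 1
3 ÷ 1 → quotient 3, remainder 0

[55; 2, 1, 1, 3]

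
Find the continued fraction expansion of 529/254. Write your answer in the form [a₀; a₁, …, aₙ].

[2; 12, 10, 2]

Apply division with remainder until the remainder is 0:
⌊529/254⌋ = 2, remainder 21
⌊254/21⌋ = 12, remainder 2
⌊21/2⌋ = 10, remainder 1
⌊2/1⌋ = 2, remainder 0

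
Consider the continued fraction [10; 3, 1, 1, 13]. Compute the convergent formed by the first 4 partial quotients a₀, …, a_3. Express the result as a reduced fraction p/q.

72/7

Collapse the nested fraction from the inside out:
Start with 1.
1 + 1/(1/1) = 1 + 1/1 = 2/1
3 + 1/(2/1) = 3 + 1/2 = 7/2
10 + 1/(7/2) = 10 + 2/7 = 72/7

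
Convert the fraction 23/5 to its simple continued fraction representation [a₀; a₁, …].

[4; 1, 1, 2]

⌊23/5⌋ = 4, remainder 3
⌊5/3⌋ = 1, remainder 2
⌊3/2⌋ = 1, remainder 1
⌊2/1⌋ = 2, remainder 0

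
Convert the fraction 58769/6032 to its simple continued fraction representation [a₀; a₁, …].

[9; 1, 2, 1, 8, 57, 3]

Run the Euclidean algorithm, recording each quotient:
58769 ÷ 6032 → quotient 9, remainder 4481
6032 ÷ 4481 → quotient 1, remainder 1551
4481 ÷ 1551 → quotient 2, remainder 1379
1551 ÷ 1379 → quotient 1, remainder 172
1379 ÷ 172 → quotient 8, remainder 3
172 ÷ 3 → quotient 57, remainder 1
3 ÷ 1 → quotient 3, remainder 0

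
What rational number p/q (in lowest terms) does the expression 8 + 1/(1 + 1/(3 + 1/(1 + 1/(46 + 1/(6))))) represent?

Work from the innermost term outward:
Start with 6.
46 + 1/(6/1) = 46 + 1/6 = 277/6
1 + 1/(277/6) = 1 + 6/277 = 283/277
3 + 1/(283/277) = 3 + 277/283 = 1126/283
1 + 1/(1126/283) = 1 + 283/1126 = 1409/1126
8 + 1/(1409/1126) = 8 + 1126/1409 = 12398/1409

12398/1409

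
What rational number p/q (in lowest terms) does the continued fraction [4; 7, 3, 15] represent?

1394/337

Build up convergents one term at a time:
a_0 = 4: 4/1
a_1 = 7: 29/7
a_2 = 3: 91/22
a_3 = 15: 1394/337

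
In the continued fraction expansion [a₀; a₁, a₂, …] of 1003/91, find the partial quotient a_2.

1003 = 11·91 + 2, so a_0 = 11
91 = 45·2 + 1, so a_1 = 45
2 = 2·1 + 0, so a_2 = 2

2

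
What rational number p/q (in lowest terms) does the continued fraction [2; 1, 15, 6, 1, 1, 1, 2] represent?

2515/856

Work from the innermost term outward:
Start with 2.
1 + 1/(2/1) = 1 + 1/2 = 3/2
1 + 1/(3/2) = 1 + 2/3 = 5/3
1 + 1/(5/3) = 1 + 3/5 = 8/5
6 + 1/(8/5) = 6 + 5/8 = 53/8
15 + 1/(53/8) = 15 + 8/53 = 803/53
1 + 1/(803/53) = 1 + 53/803 = 856/803
2 + 1/(856/803) = 2 + 803/856 = 2515/856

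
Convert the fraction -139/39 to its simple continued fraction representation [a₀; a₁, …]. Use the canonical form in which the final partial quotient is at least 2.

Apply division with remainder until the remainder is 0:
-139 ÷ 39 → quotient -4, remainder 17
39 ÷ 17 → quotient 2, remainder 5
17 ÷ 5 → quotient 3, remainder 2
5 ÷ 2 → quotient 2, remainder 1
2 ÷ 1 → quotient 2, remainder 0

[-4; 2, 3, 2, 2]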